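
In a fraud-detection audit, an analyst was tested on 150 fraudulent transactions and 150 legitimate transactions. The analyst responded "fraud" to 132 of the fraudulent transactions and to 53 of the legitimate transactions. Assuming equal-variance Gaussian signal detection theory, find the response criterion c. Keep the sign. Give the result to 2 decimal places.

c = -0.40

H = 132/150 = 0.8800
FA = 53/150 = 0.3533
Φ⁻¹(0.8800) = 1.175, Φ⁻¹(0.3533) = -0.376
c = −½·[z(H) + z(FA)] = −0.5 × (1.175 + (-0.376)) = -0.3995
c < 0: the analyst has a liberal response bias.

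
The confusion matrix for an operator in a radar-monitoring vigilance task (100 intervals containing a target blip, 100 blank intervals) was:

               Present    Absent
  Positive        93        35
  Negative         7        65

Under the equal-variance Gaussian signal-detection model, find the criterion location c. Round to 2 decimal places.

c = -0.55

H = 93/100 = 0.9300
FA = 35/100 = 0.3500
Φ⁻¹(H) = Φ⁻¹(0.9300) = 1.476
Φ⁻¹(FA) = Φ⁻¹(0.3500) = -0.385
c = −½·[z(H) + z(FA)] = −0.5 × (1.476 + (-0.385)) = -0.5455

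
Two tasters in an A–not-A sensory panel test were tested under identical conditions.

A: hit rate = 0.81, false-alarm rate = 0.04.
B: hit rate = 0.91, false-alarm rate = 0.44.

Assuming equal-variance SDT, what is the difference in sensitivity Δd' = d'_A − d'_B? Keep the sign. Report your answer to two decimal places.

A: z(0.81) = 0.878, z(0.04) = -1.751, d' = 2.629
B: z(0.91) = 1.341, z(0.44) = -0.151, d' = 1.492
Δd' = d'_A − d'_B = 2.629 − 1.492 = 1.137
A has the higher sensitivity.

Δd' = 1.14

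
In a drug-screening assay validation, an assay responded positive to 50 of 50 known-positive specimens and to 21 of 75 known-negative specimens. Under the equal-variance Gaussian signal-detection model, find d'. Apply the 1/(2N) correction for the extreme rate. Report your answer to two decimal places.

d' = 2.91

The hit rate is 50/50 = 1, so apply the 1/(2N) correction: H → 1 − 1/(2·50) = 0.99000.
z(H) = z(0.99000) = 2.326
z(FA) = z(0.28000) = -0.583
d' = 2.326 − (-0.583) = 2.909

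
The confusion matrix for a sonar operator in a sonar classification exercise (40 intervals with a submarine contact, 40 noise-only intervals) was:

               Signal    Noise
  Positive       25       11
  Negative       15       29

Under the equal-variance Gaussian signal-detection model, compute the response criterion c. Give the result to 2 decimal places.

c = 0.14

H = 25/40 = 0.6250
FA = 11/40 = 0.2750
z(0.6250) = 0.3186, z(0.2750) = -0.5978
c = −½·[z(H) + z(FA)] = −0.5 × (0.3186 + (-0.5978)) = 0.1396
c > 0: the sonar operator has a conservative response bias.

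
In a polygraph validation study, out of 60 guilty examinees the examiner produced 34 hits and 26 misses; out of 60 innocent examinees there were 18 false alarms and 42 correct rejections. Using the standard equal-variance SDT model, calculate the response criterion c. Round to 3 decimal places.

c = 0.178

H = 34/60 = 0.5667
FA = 18/60 = 0.3000
z(H) = z(0.5667) = 0.1680
z(FA) = z(0.3000) = -0.5244
c = −½·[z(H) + z(FA)] = −0.5 × (0.1680 + (-0.5244)) = 0.1782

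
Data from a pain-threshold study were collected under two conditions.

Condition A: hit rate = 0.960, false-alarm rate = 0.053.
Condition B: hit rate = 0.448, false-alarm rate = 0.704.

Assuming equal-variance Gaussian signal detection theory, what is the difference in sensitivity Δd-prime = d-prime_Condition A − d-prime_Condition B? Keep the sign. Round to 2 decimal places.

Δd-prime = 4.03

Condition A: z(0.960) = 1.751, z(0.053) = -1.616, d' = 3.367
Condition B: z(0.448) = -0.131, z(0.704) = 0.536, d' = -0.667
Δd' = d'_Condition A − d'_Condition B = 3.367 − (-0.667) = 4.034
Condition A has the higher sensitivity.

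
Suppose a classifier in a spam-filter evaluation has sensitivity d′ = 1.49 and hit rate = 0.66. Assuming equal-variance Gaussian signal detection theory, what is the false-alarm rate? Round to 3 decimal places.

false-alarm rate = 0.141

z(hit rate) = z(0.66) = 0.4125
z(FA) = z(H) − d' = 0.4125 − 1.49 = -1.0775
false-alarm rate = Φ(-1.0775) = 0.1406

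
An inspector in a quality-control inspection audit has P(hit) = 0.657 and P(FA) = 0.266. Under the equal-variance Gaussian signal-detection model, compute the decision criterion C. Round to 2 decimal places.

z(H) = z(0.657) = 0.404
z(FA) = z(0.266) = -0.625
c = −½·[z(H) + z(FA)] = −0.5 × (0.404 + (-0.625)) = 0.1105

C = 0.11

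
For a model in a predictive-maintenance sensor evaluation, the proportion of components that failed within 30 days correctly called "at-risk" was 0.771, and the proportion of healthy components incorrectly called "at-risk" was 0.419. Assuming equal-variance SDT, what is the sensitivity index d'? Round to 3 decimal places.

z(H) = z(0.771) = 0.7421
z(FA) = z(0.419) = -0.2045
d' = z(H) − z(FA) = 0.7421 − (-0.2045) = 0.9466

d' = 0.947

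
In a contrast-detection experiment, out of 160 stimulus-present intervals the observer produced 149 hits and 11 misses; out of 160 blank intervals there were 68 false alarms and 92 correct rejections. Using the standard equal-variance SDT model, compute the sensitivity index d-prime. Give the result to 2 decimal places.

d-prime = 1.67

H = 149/160 = 0.9313
FA = 68/160 = 0.4250
z(0.9313) = 1.4855, z(0.4250) = -0.1891
d' = z(H) − z(FA) = 1.4855 − (-0.1891) = 1.6746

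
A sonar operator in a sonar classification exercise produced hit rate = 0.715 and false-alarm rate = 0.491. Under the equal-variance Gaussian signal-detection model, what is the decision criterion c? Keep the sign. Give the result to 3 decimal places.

Φ⁻¹(0.715) = 0.5681, Φ⁻¹(0.491) = -0.0226
c = −½·[z(H) + z(FA)] = −0.5 × (0.5681 + (-0.0226)) = -0.27275

c = -0.273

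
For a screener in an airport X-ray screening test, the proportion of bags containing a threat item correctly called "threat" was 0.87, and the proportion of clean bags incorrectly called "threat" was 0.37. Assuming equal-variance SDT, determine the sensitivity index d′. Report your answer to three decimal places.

Φ⁻¹(0.87) = 1.1264, Φ⁻¹(0.37) = -0.3319
d' = z(H) − z(FA) = 1.1264 − (-0.3319) = 1.4583

d′ = 1.458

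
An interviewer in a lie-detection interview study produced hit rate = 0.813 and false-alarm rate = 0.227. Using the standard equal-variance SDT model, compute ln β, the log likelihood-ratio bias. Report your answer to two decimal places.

ln β = -0.11

z(H) = z(0.813) = 0.889
z(FA) = z(0.227) = -0.749
ln β = −½·[z(H)² − z(FA)²] = −0.5 × (0.790 − 0.561) = -0.1145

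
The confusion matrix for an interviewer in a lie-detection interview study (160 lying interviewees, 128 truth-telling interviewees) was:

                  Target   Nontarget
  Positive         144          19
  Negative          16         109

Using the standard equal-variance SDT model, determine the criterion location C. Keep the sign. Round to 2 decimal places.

H = 144/160 = 0.9000
FA = 19/128 = 0.1484
Φ⁻¹(H) = 1.282
Φ⁻¹(FA) = -1.043
c = −½·[z(H) + z(FA)] = −0.5 × (1.282 + (-1.043)) = -0.1195
c < 0: the interviewer has a liberal response bias.

C = -0.12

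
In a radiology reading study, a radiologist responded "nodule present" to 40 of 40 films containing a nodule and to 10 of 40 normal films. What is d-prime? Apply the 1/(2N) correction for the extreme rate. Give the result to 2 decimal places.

d-prime = 2.92

The hit rate is 40/40 = 1, so apply the 1/(2N) correction: H → 1 − 1/(2·40) = 0.98750.
z(H) = z(0.98750) = 2.241
z(FA) = z(0.25000) = -0.674
d' = 2.241 − (-0.674) = 2.915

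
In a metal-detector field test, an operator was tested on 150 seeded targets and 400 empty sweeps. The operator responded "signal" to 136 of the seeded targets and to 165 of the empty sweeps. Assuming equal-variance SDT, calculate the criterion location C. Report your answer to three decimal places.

H = 136/150 = 0.9067
FA = 165/400 = 0.4125
z(H) = z(0.9067) = 1.3207
z(FA) = z(0.4125) = -0.2211
c = −½·[z(H) + z(FA)] = −0.5 × (1.3207 + (-0.2211)) = -0.5498

C = -0.550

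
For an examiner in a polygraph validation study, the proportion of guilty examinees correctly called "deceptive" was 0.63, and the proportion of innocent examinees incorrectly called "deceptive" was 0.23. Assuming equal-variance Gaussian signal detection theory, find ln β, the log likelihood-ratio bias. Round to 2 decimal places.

ln β = 0.22

Φ⁻¹(H) = Φ⁻¹(0.63) = 0.332
Φ⁻¹(FA) = Φ⁻¹(0.23) = -0.739
ln β = −½·[z(H)² − z(FA)²] = −0.5 × (0.110 − 0.546) = 0.218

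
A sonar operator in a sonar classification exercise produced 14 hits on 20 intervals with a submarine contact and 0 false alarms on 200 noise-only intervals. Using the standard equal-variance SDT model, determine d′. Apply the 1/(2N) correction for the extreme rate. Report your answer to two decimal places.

d′ = 3.33

The false-alarm rate is 0/200 = 0, so apply the 1/(2N) correction: FA → 1/(2·200) = 0.00250.
z(H) = z(0.70000) = 0.524
z(FA) = z(0.00250) = -2.807
d' = 0.524 − (-2.807) = 3.331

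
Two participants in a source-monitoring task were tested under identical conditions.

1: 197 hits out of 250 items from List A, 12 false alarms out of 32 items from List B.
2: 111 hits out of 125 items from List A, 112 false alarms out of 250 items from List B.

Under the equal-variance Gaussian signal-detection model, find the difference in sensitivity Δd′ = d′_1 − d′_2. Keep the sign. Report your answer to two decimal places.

Δd′ = -0.23

1: z(0.7880) = 0.800, z(0.3750) = -0.319, d' = 1.119
2: z(0.8880) = 1.216, z(0.4480) = -0.131, d' = 1.347
Δd' = d'_1 − d'_2 = 1.119 − 1.347 = -0.228
2 has the higher sensitivity.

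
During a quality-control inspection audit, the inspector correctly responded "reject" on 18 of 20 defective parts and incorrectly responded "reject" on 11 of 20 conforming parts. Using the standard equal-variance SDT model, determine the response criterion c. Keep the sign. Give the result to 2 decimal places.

c = -0.70

H = 18/20 = 0.9000
FA = 11/20 = 0.5500
z(H) = z(0.9000) = 1.282
z(FA) = z(0.5500) = 0.126
c = −½·[z(H) + z(FA)] = −0.5 × (1.282 + 0.126) = -0.704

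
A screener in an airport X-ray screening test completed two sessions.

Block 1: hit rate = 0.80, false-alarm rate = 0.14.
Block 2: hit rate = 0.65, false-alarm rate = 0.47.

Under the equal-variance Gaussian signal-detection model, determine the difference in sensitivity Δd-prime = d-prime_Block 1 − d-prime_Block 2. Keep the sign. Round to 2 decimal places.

Block 1: z(0.80) = 0.842, z(0.14) = -1.080, d' = 1.922
Block 2: z(0.65) = 0.385, z(0.47) = -0.075, d' = 0.460
Δd' = d'_Block 1 − d'_Block 2 = 1.922 − 0.460 = 1.462
Block 1 has the higher sensitivity.

Δd-prime = 1.46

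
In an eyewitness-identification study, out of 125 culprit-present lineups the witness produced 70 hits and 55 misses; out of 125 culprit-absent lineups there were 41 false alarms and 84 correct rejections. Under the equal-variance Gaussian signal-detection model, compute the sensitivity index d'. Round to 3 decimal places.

d' = 0.596

H = 70/125 = 0.5600
FA = 41/125 = 0.3280
z(H) = 0.1510
z(FA) = -0.4454
d' = z(H) − z(FA) = 0.1510 − (-0.4454) = 0.5964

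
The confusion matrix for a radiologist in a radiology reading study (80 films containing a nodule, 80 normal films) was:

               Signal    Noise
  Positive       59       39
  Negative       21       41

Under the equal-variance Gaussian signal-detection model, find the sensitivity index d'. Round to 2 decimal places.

d' = 0.67

H = 59/80 = 0.7375
FA = 39/80 = 0.4875
Φ⁻¹(H) = 0.6357
Φ⁻¹(FA) = -0.0313
d' = z(H) − z(FA) = 0.6357 − (-0.0313) = 0.6670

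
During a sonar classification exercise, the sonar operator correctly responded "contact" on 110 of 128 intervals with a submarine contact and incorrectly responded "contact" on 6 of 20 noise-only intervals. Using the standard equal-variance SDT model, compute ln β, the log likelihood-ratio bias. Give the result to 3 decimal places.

H = 110/128 = 0.8594
FA = 6/20 = 0.3000
Φ⁻¹(H) = Φ⁻¹(0.8594) = 1.0776
Φ⁻¹(FA) = Φ⁻¹(0.3000) = -0.5244
ln β = −½·[z(H)² − z(FA)²] = −0.5 × (1.1612 − 0.2750) = -0.4431

ln β = -0.443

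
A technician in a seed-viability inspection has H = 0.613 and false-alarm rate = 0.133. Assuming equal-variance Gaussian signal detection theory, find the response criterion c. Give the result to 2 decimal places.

c = 0.41

z(H) = z(0.613) = 0.2871
z(FA) = z(0.133) = -1.1123
c = −½·[z(H) + z(FA)] = −0.5 × (0.2871 + (-1.1123)) = 0.4126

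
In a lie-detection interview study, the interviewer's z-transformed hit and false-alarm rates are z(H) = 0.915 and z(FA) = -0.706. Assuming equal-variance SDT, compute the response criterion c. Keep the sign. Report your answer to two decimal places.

c = -0.10

c = −½·[z(H) + z(FA)] = −½·(0.915 + (-0.706)) = -0.1045
c < 0: the interviewer has a liberal response bias.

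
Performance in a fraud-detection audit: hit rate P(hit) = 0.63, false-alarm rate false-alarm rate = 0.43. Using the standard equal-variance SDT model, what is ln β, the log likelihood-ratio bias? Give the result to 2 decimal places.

z(H) = z(0.63) = 0.332
z(FA) = z(0.43) = -0.176
ln β = −½·[z(H)² − z(FA)²] = −0.5 × (0.110 − 0.031) = -0.0395

ln β = -0.04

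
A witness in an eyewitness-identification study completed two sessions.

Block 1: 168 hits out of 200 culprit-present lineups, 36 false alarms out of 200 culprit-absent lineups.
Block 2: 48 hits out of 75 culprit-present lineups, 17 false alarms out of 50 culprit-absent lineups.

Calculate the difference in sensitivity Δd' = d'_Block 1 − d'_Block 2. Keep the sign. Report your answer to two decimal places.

Block 1: z(0.8400) = 0.994, z(0.1800) = -0.915, d' = 1.909
Block 2: z(0.6400) = 0.358, z(0.3400) = -0.412, d' = 0.770
Δd' = d'_Block 1 − d'_Block 2 = 1.909 − 0.770 = 1.139
Block 1 has the higher sensitivity.

Δd' = 1.14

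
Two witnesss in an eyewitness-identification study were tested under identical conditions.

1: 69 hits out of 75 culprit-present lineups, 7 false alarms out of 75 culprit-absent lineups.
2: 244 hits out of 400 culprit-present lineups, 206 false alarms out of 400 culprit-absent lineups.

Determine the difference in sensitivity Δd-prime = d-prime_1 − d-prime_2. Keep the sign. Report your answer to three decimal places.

1: z(0.9200) = 1.4051, z(0.0933) = -1.3207, d' = 2.7258
2: z(0.6100) = 0.2793, z(0.5150) = 0.0376, d' = 0.2417
Δd' = d'_1 − d'_2 = 2.7258 − 0.2417 = 2.4841
1 has the higher sensitivity.

Δd-prime = 2.484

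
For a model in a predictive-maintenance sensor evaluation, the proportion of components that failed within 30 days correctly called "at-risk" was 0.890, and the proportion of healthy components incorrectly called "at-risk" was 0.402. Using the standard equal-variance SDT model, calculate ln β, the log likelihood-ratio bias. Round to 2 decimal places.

z(0.890) = 1.227, z(0.402) = -0.248
ln β = −½·[z(H)² − z(FA)²] = −0.5 × (1.506 − 0.062) = -0.722

ln β = -0.72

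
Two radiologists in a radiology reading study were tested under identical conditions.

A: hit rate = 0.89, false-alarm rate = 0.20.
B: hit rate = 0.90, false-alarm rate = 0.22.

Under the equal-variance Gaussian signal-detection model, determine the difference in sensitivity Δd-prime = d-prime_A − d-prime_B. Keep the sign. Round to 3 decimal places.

Δd-prime = 0.014

A: z(0.89) = 1.2265, z(0.20) = -0.8416, d' = 2.0681
B: z(0.90) = 1.2816, z(0.22) = -0.7722, d' = 2.0538
Δd' = d'_A − d'_B = 2.0681 − 2.0538 = 0.0143
A has the higher sensitivity.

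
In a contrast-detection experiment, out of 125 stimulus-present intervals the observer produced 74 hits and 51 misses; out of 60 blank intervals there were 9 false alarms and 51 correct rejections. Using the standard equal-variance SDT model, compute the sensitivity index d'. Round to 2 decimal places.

H = 74/125 = 0.5920
FA = 9/60 = 0.1500
z(H) = 0.233
z(FA) = -1.036
d' = z(H) − z(FA) = 0.233 − (-1.036) = 1.269

d' = 1.27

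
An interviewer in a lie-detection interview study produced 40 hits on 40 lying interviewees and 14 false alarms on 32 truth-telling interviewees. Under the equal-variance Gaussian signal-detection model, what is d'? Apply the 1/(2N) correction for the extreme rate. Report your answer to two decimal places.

The hit rate is 40/40 = 1, so apply the 1/(2N) correction: H → 1 − 1/(2·40) = 0.98750.
z(H) = z(0.98750) = 2.241
z(FA) = z(0.43750) = -0.157
d' = 2.241 − (-0.157) = 2.398

d' = 2.40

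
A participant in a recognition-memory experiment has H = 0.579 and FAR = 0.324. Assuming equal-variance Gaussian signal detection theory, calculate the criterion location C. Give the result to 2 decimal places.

z(H) = z(0.579) = 0.1993
z(FA) = z(0.324) = -0.4565
c = −½·[z(H) + z(FA)] = −0.5 × (0.1993 + (-0.4565)) = 0.1286
c > 0: the participant has a conservative response bias.

C = 0.13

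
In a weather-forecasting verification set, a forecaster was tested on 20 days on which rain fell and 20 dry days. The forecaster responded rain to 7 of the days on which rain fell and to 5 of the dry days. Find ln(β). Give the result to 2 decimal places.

ln β = 0.15

H = 7/20 = 0.3500
FA = 5/20 = 0.2500
z(H) = -0.385
z(FA) = -0.674
ln β = −½·[z(H)² − z(FA)²] = −0.5 × (0.148 − 0.454) = 0.153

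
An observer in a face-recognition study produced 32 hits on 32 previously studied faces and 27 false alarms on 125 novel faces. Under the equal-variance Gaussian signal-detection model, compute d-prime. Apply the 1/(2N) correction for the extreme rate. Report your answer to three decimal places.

d-prime = 2.940

The hit rate is 32/32 = 1, so apply the 1/(2N) correction: H → 1 − 1/(2·32) = 0.98438.
z(H) = z(0.98438) = 2.1540
z(FA) = z(0.21600) = -0.7858
d' = 2.1540 − (-0.7858) = 2.9398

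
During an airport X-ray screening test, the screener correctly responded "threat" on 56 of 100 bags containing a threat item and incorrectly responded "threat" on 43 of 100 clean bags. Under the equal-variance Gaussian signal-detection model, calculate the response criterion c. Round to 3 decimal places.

H = 56/100 = 0.5600
FA = 43/100 = 0.4300
z(H) = z(0.5600) = 0.1510
z(FA) = z(0.4300) = -0.1764
c = −½·[z(H) + z(FA)] = −0.5 × (0.1510 + (-0.1764)) = 0.0127
c > 0: the screener has a conservative response bias.

c = 0.013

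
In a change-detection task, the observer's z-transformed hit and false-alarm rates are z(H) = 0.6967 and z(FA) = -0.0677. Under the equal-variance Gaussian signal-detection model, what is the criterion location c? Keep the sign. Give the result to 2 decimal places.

c = −½·[z(H) + z(FA)] = −½·(0.6967 + (-0.0677)) = -0.3145
c < 0: the observer has a liberal response bias.

c = -0.31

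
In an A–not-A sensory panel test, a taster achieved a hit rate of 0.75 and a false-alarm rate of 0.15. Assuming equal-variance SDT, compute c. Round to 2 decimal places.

z(H) = 0.6745
z(FA) = -1.0364
c = −½·[z(H) + z(FA)] = −0.5 × (0.6745 + (-1.0364)) = 0.18095

c = 0.18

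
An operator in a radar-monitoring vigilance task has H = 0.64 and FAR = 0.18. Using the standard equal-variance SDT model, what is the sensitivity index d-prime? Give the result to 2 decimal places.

z(H) = z(0.64) = 0.358
z(FA) = z(0.18) = -0.915
d' = z(H) − z(FA) = 0.358 − (-0.915) = 1.273

d-prime = 1.27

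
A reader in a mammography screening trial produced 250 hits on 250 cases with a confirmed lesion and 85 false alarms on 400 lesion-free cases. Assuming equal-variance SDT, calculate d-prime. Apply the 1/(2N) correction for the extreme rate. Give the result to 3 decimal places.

The hit rate is 250/250 = 1, so apply the 1/(2N) correction: H → 1 − 1/(2·250) = 0.99800.
z(H) = z(0.99800) = 2.8782
z(FA) = z(0.21250) = -0.7978
d' = 2.8782 − (-0.7978) = 3.6760

d-prime = 3.676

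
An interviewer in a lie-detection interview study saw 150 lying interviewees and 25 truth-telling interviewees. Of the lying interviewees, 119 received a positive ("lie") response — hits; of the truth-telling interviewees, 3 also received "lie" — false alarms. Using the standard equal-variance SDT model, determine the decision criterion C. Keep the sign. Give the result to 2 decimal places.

C = 0.18

H = 119/150 = 0.7933
FA = 3/25 = 0.1200
z(H) = 0.8179
z(FA) = -1.1750
c = −½·[z(H) + z(FA)] = −0.5 × (0.8179 + (-1.1750)) = 0.17855
c > 0: the interviewer has a conservative response bias.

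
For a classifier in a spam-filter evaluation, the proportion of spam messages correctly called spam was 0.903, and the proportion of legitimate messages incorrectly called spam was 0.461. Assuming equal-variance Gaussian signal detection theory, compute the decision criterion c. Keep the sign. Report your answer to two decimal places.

c = -0.60

z(H) = 1.2988
z(FA) = -0.0979
c = −½·[z(H) + z(FA)] = −0.5 × (1.2988 + (-0.0979)) = -0.60045
c < 0: the classifier has a liberal response bias.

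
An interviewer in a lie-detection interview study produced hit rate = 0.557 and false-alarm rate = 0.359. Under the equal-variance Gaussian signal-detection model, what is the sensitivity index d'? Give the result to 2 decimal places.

z(H) = z(0.557) = 0.1434
z(FA) = z(0.359) = -0.3611
d' = z(H) − z(FA) = 0.1434 − (-0.3611) = 0.5045

d' = 0.50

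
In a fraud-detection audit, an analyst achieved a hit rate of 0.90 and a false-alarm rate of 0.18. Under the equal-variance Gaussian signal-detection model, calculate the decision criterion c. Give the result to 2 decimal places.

c = -0.18

z(H) = z(0.90) = 1.2816
z(FA) = z(0.18) = -0.9154
c = −½·[z(H) + z(FA)] = −0.5 × (1.2816 + (-0.9154)) = -0.1831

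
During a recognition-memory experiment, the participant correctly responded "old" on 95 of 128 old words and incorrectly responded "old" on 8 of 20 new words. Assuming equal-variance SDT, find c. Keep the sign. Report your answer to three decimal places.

H = 95/128 = 0.7422
FA = 8/20 = 0.4000
Φ⁻¹(H) = 0.6501
Φ⁻¹(FA) = -0.2533
c = −½·[z(H) + z(FA)] = −0.5 × (0.6501 + (-0.2533)) = -0.1984

c = -0.198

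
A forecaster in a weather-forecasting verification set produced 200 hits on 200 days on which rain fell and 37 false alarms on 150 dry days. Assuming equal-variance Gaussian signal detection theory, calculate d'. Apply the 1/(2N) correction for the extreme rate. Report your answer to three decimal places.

The hit rate is 200/200 = 1, so apply the 1/(2N) correction: H → 1 − 1/(2·200) = 0.99750.
z(H) = z(0.99750) = 2.8070
z(FA) = z(0.24667) = -0.6850
d' = 2.8070 − (-0.6850) = 3.4920

d' = 3.492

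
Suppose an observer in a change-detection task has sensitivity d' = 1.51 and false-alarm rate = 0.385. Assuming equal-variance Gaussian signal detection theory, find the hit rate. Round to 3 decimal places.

hit rate = 0.888

z(false-alarm rate) = z(0.385) = -0.2924
z(H) = z(FA) + d' = -0.2924 + 1.51 = 1.2176
hit rate = Φ(1.2176) = 0.8883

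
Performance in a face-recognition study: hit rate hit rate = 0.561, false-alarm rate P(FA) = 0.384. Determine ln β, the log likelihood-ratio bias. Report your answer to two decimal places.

ln β = 0.03

z(H) = z(0.561) = 0.154
z(FA) = z(0.384) = -0.295
ln β = −½·[z(H)² − z(FA)²] = −0.5 × (0.024 − 0.087) = 0.0315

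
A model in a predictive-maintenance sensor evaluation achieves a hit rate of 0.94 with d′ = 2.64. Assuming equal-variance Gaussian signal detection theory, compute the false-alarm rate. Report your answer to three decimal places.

false-alarm rate = 0.139

z(hit rate) = z(0.94) = 1.5548
z(FA) = z(H) − d' = 1.5548 − 2.64 = -1.0852
false-alarm rate = Φ(-1.0852) = 0.1389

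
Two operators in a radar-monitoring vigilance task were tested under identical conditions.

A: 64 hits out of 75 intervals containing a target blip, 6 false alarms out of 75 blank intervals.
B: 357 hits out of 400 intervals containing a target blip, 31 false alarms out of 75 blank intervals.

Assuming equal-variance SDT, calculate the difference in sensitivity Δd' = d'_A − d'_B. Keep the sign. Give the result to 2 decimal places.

A: z(0.8533) = 1.051, z(0.0800) = -1.405, d' = 2.456
B: z(0.8925) = 1.240, z(0.4133) = -0.219, d' = 1.459
Δd' = d'_A − d'_B = 2.456 − 1.459 = 0.997
A has the higher sensitivity.

Δd' = 1.00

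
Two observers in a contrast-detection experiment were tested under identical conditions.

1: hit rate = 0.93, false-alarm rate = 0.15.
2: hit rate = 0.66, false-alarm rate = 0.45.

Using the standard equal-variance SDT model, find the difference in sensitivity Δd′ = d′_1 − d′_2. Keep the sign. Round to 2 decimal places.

1: z(0.93) = 1.476, z(0.15) = -1.036, d' = 2.512
2: z(0.66) = 0.412, z(0.45) = -0.126, d' = 0.538
Δd' = d'_1 − d'_2 = 2.512 − 0.538 = 1.974
1 has the higher sensitivity.

Δd′ = 1.97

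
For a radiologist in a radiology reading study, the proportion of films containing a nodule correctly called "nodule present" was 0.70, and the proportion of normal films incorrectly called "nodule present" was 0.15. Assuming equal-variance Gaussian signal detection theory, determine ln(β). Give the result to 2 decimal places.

z(H) = z(0.70) = 0.524
z(FA) = z(0.15) = -1.036
ln β = −½·[z(H)² − z(FA)²] = −0.5 × (0.275 − 1.073) = 0.399

ln β = 0.40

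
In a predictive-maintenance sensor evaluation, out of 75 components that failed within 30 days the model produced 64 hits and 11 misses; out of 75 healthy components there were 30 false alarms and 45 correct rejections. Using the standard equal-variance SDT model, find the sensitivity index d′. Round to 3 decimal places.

H = 64/75 = 0.8533
FA = 30/75 = 0.4000
Φ⁻¹(H) = 1.0507
Φ⁻¹(FA) = -0.2533
d' = z(H) − z(FA) = 1.0507 − (-0.2533) = 1.3040

d′ = 1.304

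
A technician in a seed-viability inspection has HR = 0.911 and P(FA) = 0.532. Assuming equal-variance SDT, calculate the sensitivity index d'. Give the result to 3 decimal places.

d' = 1.267

z(0.911) = 1.3469, z(0.532) = 0.0803
d' = z(H) − z(FA) = 1.3469 − 0.0803 = 1.2666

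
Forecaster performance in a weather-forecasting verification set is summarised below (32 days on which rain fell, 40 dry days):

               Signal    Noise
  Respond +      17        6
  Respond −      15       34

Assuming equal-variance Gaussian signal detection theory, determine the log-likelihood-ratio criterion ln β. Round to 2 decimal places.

H = 17/32 = 0.5312
FA = 6/40 = 0.1500
z(H) = z(0.5312) = 0.078
z(FA) = z(0.1500) = -1.036
ln β = −½·[z(H)² − z(FA)²] = −0.5 × (0.006 − 1.073) = 0.5335

ln β = 0.53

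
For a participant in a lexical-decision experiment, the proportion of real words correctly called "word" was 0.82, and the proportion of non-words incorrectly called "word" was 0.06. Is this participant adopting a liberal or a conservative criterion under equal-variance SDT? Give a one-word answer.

conservative

z(H) = 0.915, z(FA) = -1.555
c = −½·(z(H) + z(FA)) = 0.320
c > 0 → conservative criterion (biased toward responding “no”).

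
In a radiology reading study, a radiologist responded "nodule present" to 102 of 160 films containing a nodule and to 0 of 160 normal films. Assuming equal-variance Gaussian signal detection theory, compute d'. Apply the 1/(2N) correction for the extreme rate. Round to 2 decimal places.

The false-alarm rate is 0/160 = 0, so apply the 1/(2N) correction: FA → 1/(2·160) = 0.00313.
z(H) = z(0.63750) = 0.352
z(FA) = z(0.00313) = -2.734
d' = 0.352 − (-2.734) = 3.086

d' = 3.09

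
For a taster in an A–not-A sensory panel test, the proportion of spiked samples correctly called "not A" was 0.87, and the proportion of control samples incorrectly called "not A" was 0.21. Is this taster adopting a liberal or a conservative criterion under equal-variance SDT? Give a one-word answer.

z(H) = 1.126, z(FA) = -0.806
c = −½·(z(H) + z(FA)) = -0.160
c < 0 → liberal criterion (biased toward responding “yes”).

liberal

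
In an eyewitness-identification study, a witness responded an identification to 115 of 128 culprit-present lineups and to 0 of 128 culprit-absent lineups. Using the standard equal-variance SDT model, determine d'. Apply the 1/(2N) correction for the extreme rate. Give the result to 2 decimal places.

The false-alarm rate is 0/128 = 0, so apply the 1/(2N) correction: FA → 1/(2·128) = 0.00391.
z(H) = z(0.89844) = 1.273
z(FA) = z(0.00391) = -2.660
d' = 1.273 − (-2.660) = 3.933

d' = 3.93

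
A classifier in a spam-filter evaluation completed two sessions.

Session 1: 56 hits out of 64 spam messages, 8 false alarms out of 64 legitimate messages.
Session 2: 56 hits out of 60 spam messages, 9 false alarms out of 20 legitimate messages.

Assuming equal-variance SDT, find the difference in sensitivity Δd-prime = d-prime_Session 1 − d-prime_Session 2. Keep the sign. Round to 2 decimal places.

Session 1: z(0.8750) = 1.150, z(0.1250) = -1.150, d' = 2.300
Session 2: z(0.9333) = 1.501, z(0.4500) = -0.126, d' = 1.627
Δd' = d'_Session 1 − d'_Session 2 = 2.300 − 1.627 = 0.673
Session 1 has the higher sensitivity.

Δd-prime = 0.67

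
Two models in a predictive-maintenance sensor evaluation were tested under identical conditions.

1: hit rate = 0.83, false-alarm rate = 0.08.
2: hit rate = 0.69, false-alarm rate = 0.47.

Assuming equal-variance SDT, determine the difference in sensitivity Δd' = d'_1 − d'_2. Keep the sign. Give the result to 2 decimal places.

1: z(0.83) = 0.954, z(0.08) = -1.405, d' = 2.359
2: z(0.69) = 0.496, z(0.47) = -0.075, d' = 0.571
Δd' = d'_1 − d'_2 = 2.359 − 0.571 = 1.788
1 has the higher sensitivity.

Δd' = 1.79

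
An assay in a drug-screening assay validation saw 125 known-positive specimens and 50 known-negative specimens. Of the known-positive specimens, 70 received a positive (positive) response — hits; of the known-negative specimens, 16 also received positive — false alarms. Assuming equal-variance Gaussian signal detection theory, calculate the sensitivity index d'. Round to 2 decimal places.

H = 70/125 = 0.5600
FA = 16/50 = 0.3200
z(H) = z(0.5600) = 0.1510
z(FA) = z(0.3200) = -0.4677
d' = z(H) − z(FA) = 0.1510 − (-0.4677) = 0.6187

d' = 0.62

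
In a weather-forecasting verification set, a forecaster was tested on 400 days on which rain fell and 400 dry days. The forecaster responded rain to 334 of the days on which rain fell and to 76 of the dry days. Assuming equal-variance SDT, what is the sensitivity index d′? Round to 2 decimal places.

d′ = 1.85

H = 334/400 = 0.8350
FA = 76/400 = 0.1900
z(H) = z(0.8350) = 0.9741
z(FA) = z(0.1900) = -0.8779
d' = z(H) − z(FA) = 0.9741 − (-0.8779) = 1.8520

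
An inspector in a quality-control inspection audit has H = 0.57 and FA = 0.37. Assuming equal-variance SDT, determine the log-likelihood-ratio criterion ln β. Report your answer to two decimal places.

ln β = 0.04

Φ⁻¹(H) = 0.176
Φ⁻¹(FA) = -0.332
ln β = −½·[z(H)² − z(FA)²] = −0.5 × (0.031 − 0.110) = 0.0395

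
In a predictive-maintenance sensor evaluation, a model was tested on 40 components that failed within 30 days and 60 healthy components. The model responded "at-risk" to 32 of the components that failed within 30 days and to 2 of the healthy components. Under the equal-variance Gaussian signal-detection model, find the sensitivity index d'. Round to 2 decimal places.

d' = 2.68

H = 32/40 = 0.8000
FA = 2/60 = 0.0333
Φ⁻¹(H) = 0.8416
Φ⁻¹(FA) = -1.8344
d' = z(H) − z(FA) = 0.8416 − (-1.8344) = 2.6760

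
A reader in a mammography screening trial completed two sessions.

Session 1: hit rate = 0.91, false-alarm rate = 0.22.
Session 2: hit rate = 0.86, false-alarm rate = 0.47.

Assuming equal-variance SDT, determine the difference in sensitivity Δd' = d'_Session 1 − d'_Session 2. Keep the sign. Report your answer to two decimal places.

Session 1: z(0.91) = 1.341, z(0.22) = -0.772, d' = 2.113
Session 2: z(0.86) = 1.080, z(0.47) = -0.075, d' = 1.155
Δd' = d'_Session 1 − d'_Session 2 = 2.113 − 1.155 = 0.958
Session 1 has the higher sensitivity.

Δd' = 0.96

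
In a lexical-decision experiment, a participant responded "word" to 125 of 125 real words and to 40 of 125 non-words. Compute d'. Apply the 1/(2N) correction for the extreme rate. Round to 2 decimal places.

d' = 3.12

The hit rate is 125/125 = 1, so apply the 1/(2N) correction: H → 1 − 1/(2·125) = 0.99600.
z(H) = z(0.99600) = 2.652
z(FA) = z(0.32000) = -0.468
d' = 2.652 − (-0.468) = 3.120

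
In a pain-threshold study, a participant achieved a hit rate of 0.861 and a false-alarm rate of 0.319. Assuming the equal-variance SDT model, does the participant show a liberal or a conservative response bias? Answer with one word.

liberal

z(H) = 1.085, z(FA) = -0.470
c = −½·(z(H) + z(FA)) = -0.3075
c < 0 → liberal criterion (biased toward responding “yes”).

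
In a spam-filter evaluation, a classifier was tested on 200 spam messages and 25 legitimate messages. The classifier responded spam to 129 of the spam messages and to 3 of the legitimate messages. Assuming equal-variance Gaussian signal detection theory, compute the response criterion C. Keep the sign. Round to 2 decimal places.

C = 0.40

H = 129/200 = 0.6450
FA = 3/25 = 0.1200
Φ⁻¹(H) = Φ⁻¹(0.6450) = 0.372
Φ⁻¹(FA) = Φ⁻¹(0.1200) = -1.175
c = −½·[z(H) + z(FA)] = −0.5 × (0.372 + (-1.175)) = 0.4015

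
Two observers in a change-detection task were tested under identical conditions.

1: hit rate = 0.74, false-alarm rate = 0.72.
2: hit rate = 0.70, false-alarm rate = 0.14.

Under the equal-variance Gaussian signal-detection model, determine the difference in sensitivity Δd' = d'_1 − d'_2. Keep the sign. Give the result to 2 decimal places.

1: z(0.74) = 0.643, z(0.72) = 0.583, d' = 0.060
2: z(0.70) = 0.524, z(0.14) = -1.080, d' = 1.604
Δd' = d'_1 − d'_2 = 0.060 − 1.604 = -1.544
2 has the higher sensitivity.

Δd' = -1.54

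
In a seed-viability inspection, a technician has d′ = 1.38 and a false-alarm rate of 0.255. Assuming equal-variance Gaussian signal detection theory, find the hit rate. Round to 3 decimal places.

hit rate = 0.765

z(false-alarm rate) = z(0.255) = -0.6588
z(H) = z(FA) + d' = -0.6588 + 1.38 = 0.7212
hit rate = Φ(0.7212) = 0.7646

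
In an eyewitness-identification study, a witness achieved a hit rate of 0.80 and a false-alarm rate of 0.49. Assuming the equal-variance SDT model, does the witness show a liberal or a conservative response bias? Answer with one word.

liberal

z(H) = 0.842, z(FA) = -0.025
c = −½·(z(H) + z(FA)) = -0.4085
c < 0 → liberal criterion (biased toward responding “yes”).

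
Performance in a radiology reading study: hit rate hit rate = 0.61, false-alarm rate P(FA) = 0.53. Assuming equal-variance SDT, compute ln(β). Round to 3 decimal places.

z(0.61) = 0.2793, z(0.53) = 0.0753
ln β = −½·[z(H)² − z(FA)²] = −0.5 × (0.0780 − 0.0057) = -0.03615

ln β = -0.036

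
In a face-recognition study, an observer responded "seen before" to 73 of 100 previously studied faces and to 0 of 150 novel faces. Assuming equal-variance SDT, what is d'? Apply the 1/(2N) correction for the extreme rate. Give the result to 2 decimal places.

The false-alarm rate is 0/150 = 0, so apply the 1/(2N) correction: FA → 1/(2·150) = 0.00333.
z(H) = z(0.73000) = 0.613
z(FA) = z(0.00333) = -2.713
d' = 0.613 − (-2.713) = 3.326

d' = 3.33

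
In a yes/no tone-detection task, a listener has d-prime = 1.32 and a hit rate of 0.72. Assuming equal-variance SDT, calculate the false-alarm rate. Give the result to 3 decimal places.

z(hit rate) = z(0.72) = 0.5828
z(FA) = z(H) − d' = 0.5828 − 1.32 = -0.7372
false-alarm rate = Φ(-0.7372) = 0.2305

false-alarm rate = 0.231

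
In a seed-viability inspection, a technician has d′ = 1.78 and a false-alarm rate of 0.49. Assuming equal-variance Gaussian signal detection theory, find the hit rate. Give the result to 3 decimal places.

z(false-alarm rate) = z(0.49) = -0.0251
z(H) = z(FA) + d' = -0.0251 + 1.78 = 1.7549
hit rate = Φ(1.7549) = 0.9604

hit rate = 0.960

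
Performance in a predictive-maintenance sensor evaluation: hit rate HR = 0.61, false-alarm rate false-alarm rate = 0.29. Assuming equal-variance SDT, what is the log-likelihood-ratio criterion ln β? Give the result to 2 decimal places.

ln β = 0.11

Φ⁻¹(H) = 0.279
Φ⁻¹(FA) = -0.553
ln β = −½·[z(H)² − z(FA)²] = −0.5 × (0.078 − 0.306) = 0.114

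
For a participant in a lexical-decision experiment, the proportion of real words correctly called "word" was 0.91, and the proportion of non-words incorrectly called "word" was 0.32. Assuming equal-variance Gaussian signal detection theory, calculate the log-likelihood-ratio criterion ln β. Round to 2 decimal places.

Φ⁻¹(H) = Φ⁻¹(0.91) = 1.341
Φ⁻¹(FA) = Φ⁻¹(0.32) = -0.468
ln β = −½·[z(H)² − z(FA)²] = −0.5 × (1.798 − 0.219) = -0.7895

ln β = -0.79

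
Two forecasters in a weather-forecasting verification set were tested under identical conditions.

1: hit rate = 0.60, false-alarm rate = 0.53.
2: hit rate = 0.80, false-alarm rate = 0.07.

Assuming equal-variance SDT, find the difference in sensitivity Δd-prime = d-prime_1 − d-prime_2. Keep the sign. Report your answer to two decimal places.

Δd-prime = -2.14

1: z(0.60) = 0.253, z(0.53) = 0.075, d' = 0.178
2: z(0.80) = 0.842, z(0.07) = -1.476, d' = 2.318
Δd' = d'_1 − d'_2 = 0.178 − 2.318 = -2.140
2 has the higher sensitivity.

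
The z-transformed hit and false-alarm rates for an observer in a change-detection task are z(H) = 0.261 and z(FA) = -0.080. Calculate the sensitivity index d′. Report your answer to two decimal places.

d' = z(H) − z(FA) = 0.261 − (-0.080) = 0.341

d′ = 0.34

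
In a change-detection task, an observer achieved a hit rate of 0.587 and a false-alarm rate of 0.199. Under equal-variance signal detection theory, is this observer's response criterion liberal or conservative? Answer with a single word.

z(H) = 0.220, z(FA) = -0.845
c = −½·(z(H) + z(FA)) = 0.3125
c > 0 → conservative criterion (biased toward responding “no”).

conservative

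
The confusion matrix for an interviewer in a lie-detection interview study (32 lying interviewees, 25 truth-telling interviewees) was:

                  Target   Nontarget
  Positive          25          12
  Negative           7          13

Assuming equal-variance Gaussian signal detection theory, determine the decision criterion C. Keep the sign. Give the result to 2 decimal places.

C = -0.36

H = 25/32 = 0.7812
FA = 12/25 = 0.4800
z(H) = z(0.7812) = 0.776
z(FA) = z(0.4800) = -0.050
c = −½·[z(H) + z(FA)] = −0.5 × (0.776 + (-0.050)) = -0.363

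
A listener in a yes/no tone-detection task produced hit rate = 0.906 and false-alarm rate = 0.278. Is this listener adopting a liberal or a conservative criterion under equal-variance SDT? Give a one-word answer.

z(H) = 1.317, z(FA) = -0.589
c = −½·(z(H) + z(FA)) = -0.364
c < 0 → liberal criterion (biased toward responding “yes”).

liberal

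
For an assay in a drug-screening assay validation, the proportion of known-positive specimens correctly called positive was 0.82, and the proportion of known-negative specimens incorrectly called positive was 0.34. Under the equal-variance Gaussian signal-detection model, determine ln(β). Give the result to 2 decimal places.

ln β = -0.33

Φ⁻¹(0.82) = 0.915, Φ⁻¹(0.34) = -0.412
ln β = −½·[z(H)² − z(FA)²] = −0.5 × (0.837 − 0.170) = -0.3335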